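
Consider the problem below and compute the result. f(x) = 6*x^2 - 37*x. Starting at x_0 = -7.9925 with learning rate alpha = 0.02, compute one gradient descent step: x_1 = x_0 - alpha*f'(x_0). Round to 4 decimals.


We compute the gradient at x_0 and apply the update.
f'(x) = 12*x - 37
f'(-7.9925) = 12*-7.9925 - 37 = -132.91
x_1 = -7.9925 - 0.02*-132.91 = -5.3343


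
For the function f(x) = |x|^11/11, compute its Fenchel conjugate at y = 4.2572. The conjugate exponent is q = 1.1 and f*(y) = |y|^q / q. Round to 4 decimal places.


The conjugate exponent q satisfies 1/p + 1/q = 1.
p = 11, so q = 11/(11 - 1) = 1.1
|y|^q = 4.2572^1.1 = 4.9208
f*(4.2572) = 4.9208 / 1.1 = 4.4735


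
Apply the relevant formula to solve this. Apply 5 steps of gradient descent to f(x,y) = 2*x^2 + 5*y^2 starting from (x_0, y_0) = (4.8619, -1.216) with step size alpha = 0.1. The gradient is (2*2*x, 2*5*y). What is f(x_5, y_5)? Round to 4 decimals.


Gradient descent on f(x,y) = 2*x^2 + 5*y^2.
Starting point: (4.8619, -1.216), alpha = 0.1
Step 1: grad_x = 2*2*4.8619 = 19.4476, grad_y = 2*5*-1.216 = -12.16
  x_1 = 4.8619 - 0.1*19.4476 = 2.9171
  y_1 = -1.216 - 0.1*-12.16 = 0.0
Step 2: grad_x = 2*2*2.9171 = 11.6686, grad_y = 2*5*0.0 = 0.0
  x_2 = 2.9171 - 0.1*11.6686 = 1.7503
  y_2 = 0.0 - 0.1*0.0 = 0.0
Step 3: grad_x = 2*2*1.7503 = 7.0011, grad_y = 2*5*0.0 = 0.0
  x_3 = 1.7503 - 0.1*7.0011 = 1.0502
  y_3 = 0.0 - 0.1*0.0 = 0.0
Step 4: grad_x = 2*2*1.0502 = 4.2007, grad_y = 2*5*0.0 = 0.0
  x_4 = 1.0502 - 0.1*4.2007 = 0.6301
  y_4 = 0.0 - 0.1*0.0 = 0.0
Step 5: grad_x = 2*2*0.6301 = 2.5204, grad_y = 2*5*0.0 = 0.0
  x_5 = 0.6301 - 0.1*2.5204 = 0.3781
  y_5 = 0.0 - 0.1*0.0 = 0.0
f(0.3781, 0.0) = 2*0.3781^2 + 5*0.0^2 = 0.2859


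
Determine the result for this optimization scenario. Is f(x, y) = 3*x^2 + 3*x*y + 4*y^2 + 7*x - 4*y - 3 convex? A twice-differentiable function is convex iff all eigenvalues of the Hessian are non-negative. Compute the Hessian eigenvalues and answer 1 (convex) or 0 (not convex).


The Hessian of f(x,y) = 3*x^2 + 3*x*y + 4*y^2 + 7*x - 4*y - 3 is:
H = [[6, 3], [3, 8]]
Trace = 6 + 8 = 14
Determinant = 6*8 - (3)^2 = 39
Discriminant = (14)^2 - 4*39 = 40.0
Eigenvalues: lambda_1 = 3.8377, lambda_2 = 10.1623
The function is convex.

1


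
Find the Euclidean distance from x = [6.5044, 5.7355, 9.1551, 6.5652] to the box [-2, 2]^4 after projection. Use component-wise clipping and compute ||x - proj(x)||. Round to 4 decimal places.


Project each component onto [-2, 2].
clip(6.5044) = 2.0, clip(5.7355) = 2.0, clip(9.1551) = 2.0, clip(6.5652) = 2.0
Projection = [2.0, 2.0, 2.0, 2.0]
Squared diffs: [20.2896, 13.954, 51.1955, 20.8411]
Distance = sqrt(106.2802) = 10.3092


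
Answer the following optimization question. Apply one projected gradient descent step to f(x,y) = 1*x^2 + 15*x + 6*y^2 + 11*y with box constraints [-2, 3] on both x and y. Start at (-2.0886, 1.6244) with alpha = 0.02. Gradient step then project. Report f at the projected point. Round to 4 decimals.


Step 1: Compute gradient at (-2.0886, 1.6244).
grad_x = 2*1*-2.0886 + 15 = 10.8228
grad_y = 2*6*1.6244 + 11 = 30.4928
Step 2: Gradient step.
x_raw = -2.0886 - 0.02*10.8228 = -2.3051
y_raw = 1.6244 - 0.02*30.4928 = 1.0145
Step 3: Project onto [-2, 3].
x_proj = clip(-2.3051) = -2.0
y_proj = clip(1.0145) = 1.0145
Step 4: Evaluate f.
f(-2.0, 1.0145) = -8.6642


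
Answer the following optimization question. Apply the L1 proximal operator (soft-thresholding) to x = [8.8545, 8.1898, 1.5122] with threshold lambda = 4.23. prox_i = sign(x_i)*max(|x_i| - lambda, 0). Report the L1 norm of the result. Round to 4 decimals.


Soft-thresholding with lambda = 4.23:
prox(8.8545) = sign(8.8545)*max(|8.8545| - 4.23, 0) = 4.6245
prox(8.1898) = sign(8.1898)*max(|8.1898| - 4.23, 0) = 3.9598
prox(1.5122) = sign(1.5122)*max(|1.5122| - 4.23, 0) = 0.0
prox(x) = [4.6245, 3.9598, 0.0]
||prox(x)||_1 = 4.6245 + 3.9598 + 0.0 = 8.5843


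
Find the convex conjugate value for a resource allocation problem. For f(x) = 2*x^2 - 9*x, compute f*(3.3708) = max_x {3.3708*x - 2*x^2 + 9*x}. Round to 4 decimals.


f*(y) = sup_x {y*x - a*x^2 - b*x} = sup_x {(y-b)*x - a*x^2}
FOC: (y - b) - 2a*x = 0 => x* = (y - b)/(2a)
x* = (3.3708 + 9)/(2*2) = 3.0927
f*(3.3708) = (y-b)^2/(4a) = (3.3708 + 9)^2/(4*2)
= 153.0367/8 = 19.1296


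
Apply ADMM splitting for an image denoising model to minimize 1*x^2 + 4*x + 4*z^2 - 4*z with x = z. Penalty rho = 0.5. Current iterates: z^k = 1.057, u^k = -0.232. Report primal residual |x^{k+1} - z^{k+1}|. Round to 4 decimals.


ADMM iteration with rho = 0.5, z^k = 1.057, u^k = -0.232
Step 1: x-update.
Minimize 1*x^2 + 4*x + (0.5/2)*(x - 1.057 - 0.232)^2
FOC: (2*1 + 0.5)*x = -4 + 0.5*(1.057 + 0.232)
x^{k+1} = -1.3422
Step 2: z-update.
Minimize 4*z^2 - 4*z + (0.5/2)*(-1.3422 - z - 0.232)^2
FOC: (2*4 + 0.5)*z = 4 + 0.5*(-1.3422 - 0.232)
z^{k+1} = 0.378
Step 3: u-update.
u^{k+1} = -0.232 - 1.3422 - 0.378 = -1.9522
Step 4: Primal residual = |-1.3422 - 0.378| = 1.7202


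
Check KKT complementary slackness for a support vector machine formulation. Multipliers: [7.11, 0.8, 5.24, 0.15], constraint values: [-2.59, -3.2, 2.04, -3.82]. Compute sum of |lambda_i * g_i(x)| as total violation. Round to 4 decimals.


KKT complementary slackness check:
lambda_1 * g_1 = 7.11 * -2.59 = -18.4149
lambda_2 * g_2 = 0.8 * -3.2 = -2.56
lambda_3 * g_3 = 5.24 * 2.04 = 10.6896
lambda_4 * g_4 = 0.15 * -3.82 = -0.573
Total violation = 18.4149 + 2.56 + 10.6896 + 0.573 = 32.2375


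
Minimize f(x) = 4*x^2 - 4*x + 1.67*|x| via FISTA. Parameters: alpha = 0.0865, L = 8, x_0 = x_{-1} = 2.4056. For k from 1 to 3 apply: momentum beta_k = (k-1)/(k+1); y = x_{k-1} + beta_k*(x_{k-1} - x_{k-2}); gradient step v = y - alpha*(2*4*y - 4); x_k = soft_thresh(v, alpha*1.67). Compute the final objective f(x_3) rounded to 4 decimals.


FISTA on f(x) = 4*x^2 - 4*x + 1.67*|x|
L = 8, alpha = 0.0865
Iteration 1: beta = 0.0, y = 2.4056 + 0.0*(2.4056 - 2.4056) = 2.4056
  grad(y) = 15.2448, v = y - alpha*grad = 1.0869
  prox(v) = soft_thresh(1.0869, 0.1445) = 0.9425
Iteration 2: beta = 0.3333, y = 0.9425 + 0.3333*(0.9425 - 2.4056) = 0.4548
  grad(y) = -0.3619, v = y - alpha*grad = 0.4861
  prox(v) = soft_thresh(0.4861, 0.1445) = 0.3416
Iteration 3: beta = 0.5, y = 0.3416 + 0.5*(0.3416 - 0.9425) = 0.0412
  grad(y) = -3.6705, v = y - alpha*grad = 0.3587
  prox(v) = soft_thresh(0.3587, 0.1445) = 0.2142
f(x_3) = 4*0.2142^2 - 4*0.2142 + 1.67*|0.2142| = -0.3156


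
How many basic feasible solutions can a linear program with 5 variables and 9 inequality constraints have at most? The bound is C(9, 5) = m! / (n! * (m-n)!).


Each vertex corresponds to some choice of n active constraints out of m, so the number of vertices is at most C(m, n) = m! / (n!(m-n)!).
m = 9, n = 5
Numerator: 9 * 8 * 7 * 6 * 5
Denominator: 5! = 120
C(9, 5) = 126


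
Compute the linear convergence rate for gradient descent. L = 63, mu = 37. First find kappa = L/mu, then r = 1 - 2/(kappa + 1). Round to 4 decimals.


Step 1: Compute the condition number.
kappa = L/mu = 63/37 = 1.7027
Step 2: Compute the convergence rate.
r = 1 - 2/(kappa + 1) = 1 - 2*mu/(L + mu) = (L - mu)/(L + mu) = 26/100 = 0.26


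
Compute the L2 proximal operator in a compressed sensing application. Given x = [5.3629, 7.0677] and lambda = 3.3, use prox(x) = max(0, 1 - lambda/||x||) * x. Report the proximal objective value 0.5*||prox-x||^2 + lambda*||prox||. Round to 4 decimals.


Step 1: Compute ||x||.
||x|| = 8.872
Step 2: Compute scaling factor.
scale = max(0, 1 - 3.3/8.872) = 0.628
Step 3: prox(x) = [3.3681, 4.4388]
||prox(x)|| = 5.572
Step 4: Proximal objective.
0.5*||prox-x||^2 = 5.445
lambda*||prox|| = 18.3876
Total = 23.8327


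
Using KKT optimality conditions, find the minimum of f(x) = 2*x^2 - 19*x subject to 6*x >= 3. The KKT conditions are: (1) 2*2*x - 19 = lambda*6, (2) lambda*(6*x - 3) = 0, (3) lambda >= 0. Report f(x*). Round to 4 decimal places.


Step 1: Try lambda = 0 (constraint inactive).
Stationarity: 2*2*x - 19 = 0
x* = 19/(2*2) = 4.75
Check constraint: 6*4.75 = 28.5 >= 3 -- satisfied.
Step 2: Compute optimal value.
f(x*) = 2*4.75^2 - 19*4.75 = -45.125


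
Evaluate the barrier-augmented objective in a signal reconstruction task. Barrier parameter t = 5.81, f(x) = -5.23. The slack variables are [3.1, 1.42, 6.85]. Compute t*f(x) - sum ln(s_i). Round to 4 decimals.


Step 1: Compute log-barrier.
ln values: [1.1314, 0.3507, 1.9242]
phi = -(1.1314 + 0.3507 + 1.9242) = -3.4063
Step 2: Compute augmented objective.
t*f(x) = 5.81*-5.23 = -30.3863
Total = -30.3863 - 3.4063 = -33.7926


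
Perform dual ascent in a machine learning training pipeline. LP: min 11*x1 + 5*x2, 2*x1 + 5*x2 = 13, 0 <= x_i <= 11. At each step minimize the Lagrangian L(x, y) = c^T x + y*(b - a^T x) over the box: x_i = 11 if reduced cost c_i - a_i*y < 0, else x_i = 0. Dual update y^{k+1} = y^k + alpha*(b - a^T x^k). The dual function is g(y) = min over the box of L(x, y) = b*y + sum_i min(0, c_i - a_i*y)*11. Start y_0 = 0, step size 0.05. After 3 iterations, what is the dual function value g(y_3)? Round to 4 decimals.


Dual ascent for LP: min 11*x1 + 5*x2, 2*x1 + 5*x2 = 13, 0 <= x_i <= 11
Step 1: y^k = 0.0, reduced costs: (11.0, 5.0)
  x^k = (0.0, 0.0), subgradient = b - a^T x = 13.0
  y^{k+1} = 0.0 + 0.05*13.0 = 0.65
Step 2: y^k = 0.65, reduced costs: (9.7, 1.75)
  x^k = (0.0, 0.0), subgradient = b - a^T x = 13.0
  y^{k+1} = 0.65 + 0.05*13.0 = 1.3
Step 3: y^k = 1.3, reduced costs: (8.4, -1.5)
  x^k = (0.0, 11.0), subgradient = b - a^T x = -42.0
  y^{k+1} = 1.3 + 0.05*-42.0 = -0.8
Dual objective at y_3 = -0.8: reduced costs (12.6, 9.0), box minimizer x = (0.0, 0.0)
g(y_3) = b*y + (c1 - a1*y)*x1 + (c2 - a2*y)*x2 = 13*(-0.8) + 12.6*0.0 + 9.0*0.0 = -10.4 + 0.0 + 0.0 = -10.4


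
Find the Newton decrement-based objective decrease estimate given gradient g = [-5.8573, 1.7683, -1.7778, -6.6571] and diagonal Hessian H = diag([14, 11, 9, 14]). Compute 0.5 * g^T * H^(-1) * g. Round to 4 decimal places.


Step 1: H is diagonal, so H^(-1) * g = [-0.4184, 0.1608, -0.1975, -0.4755].
Step 2: g^T H^(-1) g = sum_i g_i^2 / H_ii
  = (-5.8573)^2/14 + (1.7683)^2/11 + (-1.7778)^2/9 + (-6.6571)^2/14
  = 2.4506 + 0.2843 + 0.3512 + 3.1655 = 6.2515
Step 3: Objective decrease = 0.5 * g^T H^(-1) g = 3.1258


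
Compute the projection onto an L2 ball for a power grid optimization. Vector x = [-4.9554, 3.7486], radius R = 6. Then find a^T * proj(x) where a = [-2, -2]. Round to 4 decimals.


Step 1: Compute ||x|| (intermediates to 6 decimals).
||x|| = sqrt((-4.9554)^2 + 3.7486^2) = 6.213533
Step 2: Project.
Since ||x|| > R, scale = R/||x|| = 6/6.213533 = 0.965634, proj(x) = scale * x
proj(x) = [-4.785103, 3.619776]
Step 3: Dot product.
a^T * proj(x) = -2*(-4.785103) - 2*3.619776 = 2.3307


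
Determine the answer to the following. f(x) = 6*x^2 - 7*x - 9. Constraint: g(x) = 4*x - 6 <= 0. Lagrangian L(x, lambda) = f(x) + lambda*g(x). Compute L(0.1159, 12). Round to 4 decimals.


Step 1: Evaluate f(x).
f(0.1159) = 6*0.1159^2 - 7*0.1159 - 9 = -9.7307
Step 2: Evaluate g(x).
g(0.1159) = 4*0.1159 - 6 = -5.5364
Step 3: Compute Lagrangian.
L = -9.7307 + 12*-5.5364 = -76.1675


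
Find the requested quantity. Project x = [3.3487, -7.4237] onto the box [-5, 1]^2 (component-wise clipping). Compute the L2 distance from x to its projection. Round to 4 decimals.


Project each component onto [-5, 1].
clip(3.3487) = 1.0, clip(-7.4237) = -5.0
Projection = [1.0, -5.0]
Squared diffs: [5.5164, 5.8743]
Distance = sqrt(11.3907) = 3.375


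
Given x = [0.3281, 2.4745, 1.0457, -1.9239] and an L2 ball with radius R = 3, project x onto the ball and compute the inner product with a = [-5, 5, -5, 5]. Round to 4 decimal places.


Step 1: Compute ||x|| (intermediates to 6 decimals).
||x|| = sqrt(0.3281^2 + 2.4745^2 + 1.0457^2 + (-1.9239)^2) = 3.320494
Step 2: Project.
Since ||x|| > R, scale = R/||x|| = 3/3.320494 = 0.90348, proj(x) = scale * x
proj(x) = [0.296432, 2.235661, 0.944769, -1.738205]
Step 3: Dot product.
a^T * proj(x) = -5*0.296432 + 5*2.235661 - 5*0.944769 + 5*(-1.738205) = -3.7187


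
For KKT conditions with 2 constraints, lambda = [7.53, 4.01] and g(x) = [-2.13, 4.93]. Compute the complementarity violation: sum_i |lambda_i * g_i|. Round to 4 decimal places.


KKT complementary slackness check:
lambda_1 * g_1 = 7.53 * -2.13 = -16.0389
lambda_2 * g_2 = 4.01 * 4.93 = 19.7693
Total violation = 16.0389 + 19.7693 = 35.8082


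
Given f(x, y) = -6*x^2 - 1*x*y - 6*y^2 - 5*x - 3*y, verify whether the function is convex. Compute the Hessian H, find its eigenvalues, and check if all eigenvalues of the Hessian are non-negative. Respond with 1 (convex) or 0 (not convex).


The Hessian of f(x,y) = -6*x^2 - 1*x*y - 6*y^2 - 5*x - 3*y is:
H = [[-12, -1], [-1, -12]]
Trace = -12 - 12 = -24
Determinant = -12*-12 - (-1)^2 = 143
Discriminant = (-24)^2 - 4*143 = 4.0
Eigenvalues: lambda_1 = -13.0, lambda_2 = -11.0
The function is not convex.

0


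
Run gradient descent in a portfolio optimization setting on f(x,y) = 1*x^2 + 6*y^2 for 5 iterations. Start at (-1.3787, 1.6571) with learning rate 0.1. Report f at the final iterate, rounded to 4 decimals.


Gradient descent on f(x,y) = 1*x^2 + 6*y^2.
Starting point: (-1.3787, 1.6571), alpha = 0.1
Step 1: grad_x = 2*1*-1.3787 = -2.7574, grad_y = 2*6*1.6571 = 19.8852
  x_1 = -1.3787 - 0.1*-2.7574 = -1.103
  y_1 = 1.6571 - 0.1*19.8852 = -0.3314
Step 2: grad_x = 2*1*-1.103 = -2.2059, grad_y = 2*6*-0.3314 = -3.977
  x_2 = -1.103 - 0.1*-2.2059 = -0.8824
  y_2 = -0.3314 - 0.1*-3.977 = 0.0663
Step 3: grad_x = 2*1*-0.8824 = -1.7647, grad_y = 2*6*0.0663 = 0.7954
  x_3 = -0.8824 - 0.1*-1.7647 = -0.7059
  y_3 = 0.0663 - 0.1*0.7954 = -0.0133
Step 4: grad_x = 2*1*-0.7059 = -1.4118, grad_y = 2*6*-0.0133 = -0.1591
  x_4 = -0.7059 - 0.1*-1.4118 = -0.5647
  y_4 = -0.0133 - 0.1*-0.1591 = 0.0027
Step 5: grad_x = 2*1*-0.5647 = -1.1294, grad_y = 2*6*0.0027 = 0.0318
  x_5 = -0.5647 - 0.1*-1.1294 = -0.4518
  y_5 = 0.0027 - 0.1*0.0318 = -0.0005
f(-0.4518, -0.0005) = 1*(-0.4518)^2 + 6*(-0.0005)^2 = 0.2041


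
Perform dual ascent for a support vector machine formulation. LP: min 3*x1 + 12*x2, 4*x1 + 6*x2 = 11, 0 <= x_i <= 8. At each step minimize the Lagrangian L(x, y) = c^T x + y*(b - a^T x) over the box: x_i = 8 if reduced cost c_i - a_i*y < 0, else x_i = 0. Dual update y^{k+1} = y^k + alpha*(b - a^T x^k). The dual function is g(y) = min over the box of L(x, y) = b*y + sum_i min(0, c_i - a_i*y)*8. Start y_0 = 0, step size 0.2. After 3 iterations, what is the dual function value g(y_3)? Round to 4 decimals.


Dual ascent for LP: min 3*x1 + 12*x2, 4*x1 + 6*x2 = 11, 0 <= x_i <= 8
Step 1: y^k = 0.0, reduced costs: (3.0, 12.0)
  x^k = (0.0, 0.0), subgradient = b - a^T x = 11.0
  y^{k+1} = 0.0 + 0.2*11.0 = 2.2
Step 2: y^k = 2.2, reduced costs: (-5.8, -1.2)
  x^k = (8.0, 8.0), subgradient = b - a^T x = -69.0
  y^{k+1} = 2.2 + 0.2*-69.0 = -11.6
Step 3: y^k = -11.6, reduced costs: (49.4, 81.6)
  x^k = (0.0, 0.0), subgradient = b - a^T x = 11.0
  y^{k+1} = -11.6 + 0.2*11.0 = -9.4
Dual objective at y_3 = -9.4: reduced costs (40.6, 68.4), box minimizer x = (0.0, 0.0)
g(y_3) = b*y + (c1 - a1*y)*x1 + (c2 - a2*y)*x2 = 11*(-9.4) + 40.6*0.0 + 68.4*0.0 = -103.4 + 0.0 + 0.0 = -103.4


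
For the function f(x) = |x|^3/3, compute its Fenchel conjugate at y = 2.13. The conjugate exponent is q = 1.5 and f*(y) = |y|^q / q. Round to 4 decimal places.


The conjugate exponent q satisfies 1/p + 1/q = 1.
p = 3, so q = 3/(3 - 1) = 1.5
|y|^q = 2.13^1.5 = 3.1086
f*(2.13) = 3.1086 / 1.5 = 2.0724


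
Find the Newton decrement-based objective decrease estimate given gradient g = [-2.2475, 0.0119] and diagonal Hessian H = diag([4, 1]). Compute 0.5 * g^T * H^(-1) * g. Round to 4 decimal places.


Step 1: H is diagonal, so H^(-1) * g = [-0.5619, 0.0119].
Step 2: g^T H^(-1) g = sum_i g_i^2 / H_ii
  = (-2.2475)^2/4 + (0.0119)^2/1
  = 1.2628 + 0.0001 = 1.263
Step 3: Objective decrease = 0.5 * g^T H^(-1) g = 0.6315


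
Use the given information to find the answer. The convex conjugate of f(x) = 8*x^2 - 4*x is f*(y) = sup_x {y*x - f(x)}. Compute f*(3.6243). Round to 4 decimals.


f*(y) = sup_x {y*x - a*x^2 - b*x} = sup_x {(y-b)*x - a*x^2}
FOC: (y - b) - 2a*x = 0 => x* = (y - b)/(2a)
x* = (3.6243 + 4)/(2*8) = 0.4765
f*(3.6243) = (y-b)^2/(4a) = (3.6243 + 4)^2/(4*8)
= 58.13/32 = 1.8166


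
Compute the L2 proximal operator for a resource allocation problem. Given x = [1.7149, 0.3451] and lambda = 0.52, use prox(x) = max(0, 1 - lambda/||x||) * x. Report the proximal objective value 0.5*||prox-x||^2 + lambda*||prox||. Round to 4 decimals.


Step 1: Compute ||x||.
||x|| = 1.7493
Step 2: Compute scaling factor.
scale = max(0, 1 - 0.52/1.7493) = 0.7027
Step 3: prox(x) = [1.2051, 0.2425]
||prox(x)|| = 1.2293
Step 4: Proximal objective.
0.5*||prox-x||^2 = 0.1352
lambda*||prox|| = 0.6392
Total = 0.7744


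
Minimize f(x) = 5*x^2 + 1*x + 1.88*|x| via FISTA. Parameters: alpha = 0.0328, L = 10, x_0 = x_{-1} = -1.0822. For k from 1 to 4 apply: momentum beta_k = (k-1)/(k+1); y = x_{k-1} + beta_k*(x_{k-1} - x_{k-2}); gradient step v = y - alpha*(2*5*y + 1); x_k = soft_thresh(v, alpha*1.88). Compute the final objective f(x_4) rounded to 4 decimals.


FISTA on f(x) = 5*x^2 + 1*x + 1.88*|x|
L = 10, alpha = 0.0328
Iteration 1: beta = 0.0, y = -1.0822 + 0.0*(-1.0822 + 1.0822) = -1.0822
  grad(y) = -9.822, v = y - alpha*grad = -0.76
  prox(v) = soft_thresh(-0.76, 0.0617) = -0.6984
Iteration 2: beta = 0.3333, y = -0.6984 + 0.3333*(-0.6984 + 1.0822) = -0.5704
  grad(y) = -4.7043, v = y - alpha*grad = -0.4161
  prox(v) = soft_thresh(-0.4161, 0.0617) = -0.3545
Iteration 3: beta = 0.5, y = -0.3545 + 0.5*(-0.3545 + 0.6984) = -0.1825
  grad(y) = -0.8251, v = y - alpha*grad = -0.1554
  prox(v) = soft_thresh(-0.1554, 0.0617) = -0.0938
Iteration 4: beta = 0.6, y = -0.0938 + 0.6*(-0.0938 + 0.3545) = 0.0626
  grad(y) = 1.6262, v = y - alpha*grad = 0.0093
  prox(v) = soft_thresh(0.0093, 0.0617) = 0.0
f(x_4) = 5*0.0^2 + 1*0.0 + 1.88*|0.0| = 0.0


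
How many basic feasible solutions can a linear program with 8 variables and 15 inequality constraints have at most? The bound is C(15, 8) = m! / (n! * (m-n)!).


Each vertex corresponds to some choice of n active constraints out of m, so the number of vertices is at most C(m, n) = m! / (n!(m-n)!).
m = 15, n = 8
Numerator: 15 * 14 * 13 * 12 * 11 * 10 * 9 * 8
Denominator: 8! = 40320
C(15, 8) = 6435


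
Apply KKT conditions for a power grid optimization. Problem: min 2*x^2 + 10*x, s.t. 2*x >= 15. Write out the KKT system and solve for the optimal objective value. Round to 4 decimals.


Step 1: Try lambda = 0 (constraint inactive).
x_unc = -10/(2*2) = -2.5
Check: 2*-2.5 = -5.0 < 15 -- violated!
Step 2: Constraint must be active: 2*x = 15
x* = 15/2 = 7.5
lambda = (2*2*7.5 + 10)/2 = 20.0
Step 3: Compute optimal value.
f(x*) = 2*7.5^2 + 10*7.5 = 187.5


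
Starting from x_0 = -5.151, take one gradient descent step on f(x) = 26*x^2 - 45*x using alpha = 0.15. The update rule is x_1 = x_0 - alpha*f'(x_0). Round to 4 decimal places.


We compute the gradient at x_0 and apply the update.
f'(x) = 52*x - 45
f'(-5.151) = 52*-5.151 - 45 = -312.852
x_1 = -5.151 - 0.15*-312.852 = 41.7768


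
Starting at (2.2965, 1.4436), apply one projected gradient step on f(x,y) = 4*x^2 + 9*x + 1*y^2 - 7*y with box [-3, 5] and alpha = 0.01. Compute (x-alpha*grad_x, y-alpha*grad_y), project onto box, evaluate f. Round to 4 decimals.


Step 1: Compute gradient at (2.2965, 1.4436).
grad_x = 2*4*2.2965 + 9 = 27.372
grad_y = 2*1*1.4436 - 7 = -4.1128
Step 2: Gradient step.
x_raw = 2.2965 - 0.01*27.372 = 2.0228
y_raw = 1.4436 - 0.01*-4.1128 = 1.4847
Step 3: Project onto [-3, 5].
x_proj = clip(2.0228) = 2.0228
y_proj = clip(1.4847) = 1.4847
Step 4: Evaluate f.
f(2.0228, 1.4847) = 26.3829


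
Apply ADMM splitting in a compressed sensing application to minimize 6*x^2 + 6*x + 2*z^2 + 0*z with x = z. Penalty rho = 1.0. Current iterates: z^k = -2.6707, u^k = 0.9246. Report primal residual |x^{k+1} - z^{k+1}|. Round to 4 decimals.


ADMM iteration with rho = 1.0, z^k = -2.6707, u^k = 0.9246
Step 1: x-update.
Minimize 6*x^2 + 6*x + (1.0/2)*(x + 2.6707 + 0.9246)^2
FOC: (2*6 + 1.0)*x = -6 + 1.0*(-2.6707 - 0.9246)
x^{k+1} = -0.7381
Step 2: z-update.
Minimize 2*z^2 + 0*z + (1.0/2)*(-0.7381 - z + 0.9246)^2
FOC: (2*2 + 1.0)*z = 0 + 1.0*(-0.7381 + 0.9246)
z^{k+1} = 0.0373
Step 3: u-update.
u^{k+1} = 0.9246 - 0.7381 - 0.0373 = 0.1492
Step 4: Primal residual = |-0.7381 - 0.0373| = 0.7754


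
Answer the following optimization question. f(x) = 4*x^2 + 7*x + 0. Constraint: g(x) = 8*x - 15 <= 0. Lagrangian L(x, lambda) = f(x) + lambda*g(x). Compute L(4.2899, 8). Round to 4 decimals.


Step 1: Evaluate f(x).
f(4.2899) = 4*4.2899^2 + 7*4.2899 + 0 = 103.6423
Step 2: Evaluate g(x).
g(4.2899) = 8*4.2899 - 15 = 19.3192
Step 3: Compute Lagrangian.
L = 103.6423 + 8*19.3192 = 258.1959


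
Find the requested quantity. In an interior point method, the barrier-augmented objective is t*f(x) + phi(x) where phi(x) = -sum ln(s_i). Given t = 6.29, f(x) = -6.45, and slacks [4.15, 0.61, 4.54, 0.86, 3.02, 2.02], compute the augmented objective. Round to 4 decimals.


Step 1: Compute log-barrier.
ln values: [1.4231, -0.4943, 1.5129, -0.1508, 1.1053, 0.7031]
phi = -(1.4231 - 0.4943 + 1.5129 - 0.1508 + 1.1053 + 0.7031) = -4.0993
Step 2: Compute augmented objective.
t*f(x) = 6.29*-6.45 = -40.5705
Total = -40.5705 - 4.0993 = -44.6698


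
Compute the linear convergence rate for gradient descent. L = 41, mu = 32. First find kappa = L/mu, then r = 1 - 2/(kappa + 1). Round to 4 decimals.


Step 1: Compute the condition number.
kappa = L/mu = 41/32 = 1.2813
Step 2: Compute the convergence rate.
r = 1 - 2/(kappa + 1) = 1 - 2*mu/(L + mu) = (L - mu)/(L + mu) = 9/73 = 0.1233


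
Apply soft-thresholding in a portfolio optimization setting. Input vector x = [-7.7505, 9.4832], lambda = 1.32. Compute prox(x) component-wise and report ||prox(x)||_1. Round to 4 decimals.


Soft-thresholding with lambda = 1.32:
prox(-7.7505) = sign(-7.7505)*max(|-7.7505| - 1.32, 0) = -6.4305
prox(9.4832) = sign(9.4832)*max(|9.4832| - 1.32, 0) = 8.1632
prox(x) = [-6.4305, 8.1632]
||prox(x)||_1 = 6.4305 + 8.1632 = 14.5937


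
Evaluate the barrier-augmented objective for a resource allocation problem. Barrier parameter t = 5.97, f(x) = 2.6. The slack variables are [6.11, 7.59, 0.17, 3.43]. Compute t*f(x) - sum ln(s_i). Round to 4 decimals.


Step 1: Compute log-barrier.
ln values: [1.8099, 2.0268, -1.772, 1.2326]
phi = -(1.8099 + 2.0268 - 1.772 + 1.2326) = -3.2974
Step 2: Compute augmented objective.
t*f(x) = 5.97*2.6 = 15.522
Total = 15.522 - 3.2974 = 12.2246


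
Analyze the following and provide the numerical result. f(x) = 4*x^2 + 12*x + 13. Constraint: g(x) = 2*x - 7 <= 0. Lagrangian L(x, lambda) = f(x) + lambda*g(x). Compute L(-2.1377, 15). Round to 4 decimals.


Step 1: Evaluate f(x).
f(-2.1377) = 4*(-2.1377)^2 + 12*(-2.1377) + 13 = 5.6266
Step 2: Evaluate g(x).
g(-2.1377) = 2*-2.1377 - 7 = -11.2754
Step 3: Compute Lagrangian.
L = 5.6266 + 15*-11.2754 = -163.5044


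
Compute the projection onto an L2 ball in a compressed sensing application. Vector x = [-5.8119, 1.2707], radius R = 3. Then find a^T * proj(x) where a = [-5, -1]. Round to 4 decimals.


Step 1: Compute ||x|| (intermediates to 6 decimals).
||x|| = sqrt((-5.8119)^2 + 1.2707^2) = 5.94919
Step 2: Project.
Since ||x|| > R, scale = R/||x|| = 3/5.94919 = 0.50427, proj(x) = scale * x
proj(x) = [-2.930767, 0.640776]
Step 3: Dot product.
a^T * proj(x) = -5*(-2.930767) - 1*0.640776 = 14.0131


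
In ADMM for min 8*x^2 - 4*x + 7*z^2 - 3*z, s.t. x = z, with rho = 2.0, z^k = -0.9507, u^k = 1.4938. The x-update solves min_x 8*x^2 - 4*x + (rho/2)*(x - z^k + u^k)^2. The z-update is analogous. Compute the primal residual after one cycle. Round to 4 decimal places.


ADMM iteration with rho = 2.0, z^k = -0.9507, u^k = 1.4938
Step 1: x-update.
Minimize 8*x^2 - 4*x + (2.0/2)*(x + 0.9507 + 1.4938)^2
FOC: (2*8 + 2.0)*x = 4 + 2.0*(-0.9507 - 1.4938)
x^{k+1} = -0.0494
Step 2: z-update.
Minimize 7*z^2 - 3*z + (2.0/2)*(-0.0494 - z + 1.4938)^2
FOC: (2*7 + 2.0)*z = 3 + 2.0*(-0.0494 + 1.4938)
z^{k+1} = 0.3681
Step 3: u-update.
u^{k+1} = 1.4938 - 0.0494 - 0.3681 = 1.0764
Step 4: Primal residual = |-0.0494 - 0.3681| = 0.4174


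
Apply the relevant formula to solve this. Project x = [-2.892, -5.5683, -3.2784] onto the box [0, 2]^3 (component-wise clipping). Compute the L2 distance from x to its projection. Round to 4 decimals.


Project each component onto [0, 2].
clip(-2.892) = 0.0, clip(-5.5683) = 0.0, clip(-3.2784) = 0.0
Projection = [0.0, 0.0, 0.0]
Squared diffs: [8.3637, 31.006, 10.7479]
Distance = sqrt(50.1176) = 7.0794


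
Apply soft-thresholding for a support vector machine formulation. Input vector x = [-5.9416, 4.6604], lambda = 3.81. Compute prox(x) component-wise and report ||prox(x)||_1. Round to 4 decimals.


Soft-thresholding with lambda = 3.81:
prox(-5.9416) = sign(-5.9416)*max(|-5.9416| - 3.81, 0) = -2.1316
prox(4.6604) = sign(4.6604)*max(|4.6604| - 3.81, 0) = 0.8504
prox(x) = [-2.1316, 0.8504]
||prox(x)||_1 = 2.1316 + 0.8504 = 2.982


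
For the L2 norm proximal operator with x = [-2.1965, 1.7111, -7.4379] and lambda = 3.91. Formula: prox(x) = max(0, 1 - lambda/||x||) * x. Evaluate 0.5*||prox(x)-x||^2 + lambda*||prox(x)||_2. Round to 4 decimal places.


Step 1: Compute ||x||.
||x|| = 7.942
Step 2: Compute scaling factor.
scale = max(0, 1 - 3.91/7.942) = 0.5077
Step 3: prox(x) = [-1.1151, 0.8687, -3.7761]
||prox(x)|| = 4.032
Step 4: Proximal objective.
0.5*||prox-x||^2 = 7.6441
lambda*||prox|| = 15.7651
Total = 23.409


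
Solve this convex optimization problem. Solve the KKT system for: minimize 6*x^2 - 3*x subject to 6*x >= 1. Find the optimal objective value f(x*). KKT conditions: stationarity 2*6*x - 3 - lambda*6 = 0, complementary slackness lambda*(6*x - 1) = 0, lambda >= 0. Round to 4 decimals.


Step 1: Try lambda = 0 (constraint inactive).
Stationarity: 2*6*x - 3 = 0
x* = 3/(2*6) = 0.25
Check constraint: 6*0.25 = 1.5 >= 1 -- satisfied.
Step 2: Compute optimal value.
f(x*) = 6*0.25^2 - 3*0.25 = -0.375


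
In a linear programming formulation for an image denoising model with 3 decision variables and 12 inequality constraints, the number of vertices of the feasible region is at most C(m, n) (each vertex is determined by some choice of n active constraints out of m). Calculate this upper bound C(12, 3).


Each vertex corresponds to some choice of n active constraints out of m, so the number of vertices is at most C(m, n) = m! / (n!(m-n)!).
m = 12, n = 3
Numerator: 12 * 11 * 10
Denominator: 3! = 6
C(12, 3) = 220


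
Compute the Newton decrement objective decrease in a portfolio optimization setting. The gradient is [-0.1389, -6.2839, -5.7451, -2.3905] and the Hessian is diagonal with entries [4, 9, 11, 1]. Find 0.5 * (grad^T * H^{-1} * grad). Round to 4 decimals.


Step 1: H is diagonal, so H^(-1) * g = [-0.0347, -0.6982, -0.5223, -2.3905].
Step 2: g^T H^(-1) g = sum_i g_i^2 / H_ii
  = (-0.1389)^2/4 + (-6.2839)^2/9 + (-5.7451)^2/11 + (-2.3905)^2/1
  = 0.0048 + 4.3875 + 3.0006 + 5.7145 = 13.1074
Step 3: Objective decrease = 0.5 * g^T H^(-1) g = 6.5537


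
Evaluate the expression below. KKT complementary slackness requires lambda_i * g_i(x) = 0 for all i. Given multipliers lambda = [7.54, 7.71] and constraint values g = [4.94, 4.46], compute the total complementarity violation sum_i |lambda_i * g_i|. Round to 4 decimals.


KKT complementary slackness check:
lambda_1 * g_1 = 7.54 * 4.94 = 37.2476
lambda_2 * g_2 = 7.71 * 4.46 = 34.3866
Total violation = 37.2476 + 34.3866 = 71.6342


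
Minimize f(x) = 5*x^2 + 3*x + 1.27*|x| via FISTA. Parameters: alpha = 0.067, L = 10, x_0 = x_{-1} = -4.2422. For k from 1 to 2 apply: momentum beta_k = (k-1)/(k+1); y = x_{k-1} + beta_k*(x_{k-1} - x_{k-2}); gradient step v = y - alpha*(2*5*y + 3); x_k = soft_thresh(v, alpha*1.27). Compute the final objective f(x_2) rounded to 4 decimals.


FISTA on f(x) = 5*x^2 + 3*x + 1.27*|x|
L = 10, alpha = 0.067
Iteration 1: beta = 0.0, y = -4.2422 + 0.0*(-4.2422 + 4.2422) = -4.2422
  grad(y) = -39.422, v = y - alpha*grad = -1.6009
  prox(v) = soft_thresh(-1.6009, 0.0851) = -1.5158
Iteration 2: beta = 0.3333, y = -1.5158 + 0.3333*(-1.5158 + 4.2422) = -0.607
  grad(y) = -3.0705, v = y - alpha*grad = -0.4013
  prox(v) = soft_thresh(-0.4013, 0.0851) = -0.3162
f(x_2) = 5*(-0.3162)^2 + 3*(-0.3162) + 1.27*|-0.3162| = -0.0471


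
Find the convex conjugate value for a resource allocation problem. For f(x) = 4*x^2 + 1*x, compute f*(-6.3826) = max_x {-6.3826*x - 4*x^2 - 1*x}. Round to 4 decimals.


f*(y) = sup_x {y*x - a*x^2 - b*x} = sup_x {(y-b)*x - a*x^2}
FOC: (y - b) - 2a*x = 0 => x* = (y - b)/(2a)
x* = (-6.3826 - 1)/(2*4) = -0.9228
f*(-6.3826) = (y-b)^2/(4a) = (-6.3826 - 1)^2/(4*4)
= 54.5028/16 = 3.4064


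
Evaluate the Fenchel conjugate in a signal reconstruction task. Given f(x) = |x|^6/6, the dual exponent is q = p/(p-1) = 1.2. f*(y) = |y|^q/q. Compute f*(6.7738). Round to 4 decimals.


The conjugate exponent q satisfies 1/p + 1/q = 1.
p = 6, so q = 6/(6 - 1) = 1.2
|y|^q = 6.7738^1.2 = 9.9311
f*(6.7738) = 9.9311 / 1.2 = 8.2759


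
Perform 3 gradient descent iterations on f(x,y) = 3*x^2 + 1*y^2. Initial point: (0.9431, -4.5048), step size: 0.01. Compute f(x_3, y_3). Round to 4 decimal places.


Gradient descent on f(x,y) = 3*x^2 + 1*y^2.
Starting point: (0.9431, -4.5048), alpha = 0.01
Step 1: grad_x = 2*3*0.9431 = 5.6586, grad_y = 2*1*-4.5048 = -9.0096
  x_1 = 0.9431 - 0.01*5.6586 = 0.8865
  y_1 = -4.5048 - 0.01*-9.0096 = -4.4147
Step 2: grad_x = 2*3*0.8865 = 5.3191, grad_y = 2*1*-4.4147 = -8.8294
  x_2 = 0.8865 - 0.01*5.3191 = 0.8333
  y_2 = -4.4147 - 0.01*-8.8294 = -4.3264
Step 3: grad_x = 2*3*0.8333 = 4.9999, grad_y = 2*1*-4.3264 = -8.6528
  x_3 = 0.8333 - 0.01*4.9999 = 0.7833
  y_3 = -4.3264 - 0.01*-8.6528 = -4.2399
f(0.7833, -4.2399) = 3*0.7833^2 + 1*(-4.2399)^2 = 19.8174


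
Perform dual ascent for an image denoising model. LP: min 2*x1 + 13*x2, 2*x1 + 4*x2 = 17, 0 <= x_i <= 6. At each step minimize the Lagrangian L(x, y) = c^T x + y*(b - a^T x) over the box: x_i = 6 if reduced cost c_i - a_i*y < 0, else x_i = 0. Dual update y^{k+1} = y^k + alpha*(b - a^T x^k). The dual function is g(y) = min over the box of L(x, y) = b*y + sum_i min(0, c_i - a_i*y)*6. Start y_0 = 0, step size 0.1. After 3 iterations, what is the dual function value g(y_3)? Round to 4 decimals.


Dual ascent for LP: min 2*x1 + 13*x2, 2*x1 + 4*x2 = 17, 0 <= x_i <= 6
Step 1: y^k = 0.0, reduced costs: (2.0, 13.0)
  x^k = (0.0, 0.0), subgradient = b - a^T x = 17.0
  y^{k+1} = 0.0 + 0.1*17.0 = 1.7
Step 2: y^k = 1.7, reduced costs: (-1.4, 6.2)
  x^k = (6.0, 0.0), subgradient = b - a^T x = 5.0
  y^{k+1} = 1.7 + 0.1*5.0 = 2.2
Step 3: y^k = 2.2, reduced costs: (-2.4, 4.2)
  x^k = (6.0, 0.0), subgradient = b - a^T x = 5.0
  y^{k+1} = 2.2 + 0.1*5.0 = 2.7
Dual objective at y_3 = 2.7: reduced costs (-3.4, 2.2), box minimizer x = (6.0, 0.0)
g(y_3) = b*y + (c1 - a1*y)*x1 + (c2 - a2*y)*x2 = 17*2.7 + (-3.4)*6.0 + 2.2*0.0 = 45.9 - 20.4 + 0.0 = 25.5


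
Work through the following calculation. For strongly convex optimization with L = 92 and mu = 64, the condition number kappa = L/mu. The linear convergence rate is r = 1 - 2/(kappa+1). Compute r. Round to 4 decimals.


Step 1: Compute the condition number.
kappa = L/mu = 92/64 = 1.4375
Step 2: Compute the convergence rate.
r = 1 - 2/(kappa + 1) = 1 - 2*mu/(L + mu) = (L - mu)/(L + mu) = 28/156 = 0.1795


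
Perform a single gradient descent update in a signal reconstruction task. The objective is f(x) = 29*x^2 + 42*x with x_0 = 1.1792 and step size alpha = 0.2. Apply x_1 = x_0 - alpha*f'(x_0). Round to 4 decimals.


We compute the gradient at x_0 and apply the update.
f'(x) = 58*x + 42
f'(1.1792) = 58*1.1792 + 42 = 110.3936
x_1 = 1.1792 - 0.2*110.3936 = -20.8995


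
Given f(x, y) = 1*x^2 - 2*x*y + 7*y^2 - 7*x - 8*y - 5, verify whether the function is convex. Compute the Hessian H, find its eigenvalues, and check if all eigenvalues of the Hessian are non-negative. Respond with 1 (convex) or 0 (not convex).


The Hessian of f(x,y) = 1*x^2 - 2*x*y + 7*y^2 - 7*x - 8*y - 5 is:
H = [[2, -2], [-2, 14]]
Trace = 2 + 14 = 16
Determinant = 2*14 - (-2)^2 = 24
Discriminant = (16)^2 - 4*24 = 160.0
Eigenvalues: lambda_1 = 1.6754, lambda_2 = 14.3246
The function is convex.

1


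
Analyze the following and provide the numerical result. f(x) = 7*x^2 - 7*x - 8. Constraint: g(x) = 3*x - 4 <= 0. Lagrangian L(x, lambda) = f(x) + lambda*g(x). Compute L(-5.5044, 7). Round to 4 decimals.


Step 1: Evaluate f(x).
f(-5.5044) = 7*(-5.5044)^2 - 7*(-5.5044) - 8 = 242.6197
Step 2: Evaluate g(x).
g(-5.5044) = 3*-5.5044 - 4 = -20.5132
Step 3: Compute Lagrangian.
L = 242.6197 + 7*-20.5132 = 99.0273


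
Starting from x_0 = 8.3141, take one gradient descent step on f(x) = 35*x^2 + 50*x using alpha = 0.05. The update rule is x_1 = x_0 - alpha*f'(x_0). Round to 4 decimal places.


We compute the gradient at x_0 and apply the update.
f'(x) = 70*x + 50
f'(8.3141) = 70*8.3141 + 50 = 631.987
x_1 = 8.3141 - 0.05*631.987 = -23.2853


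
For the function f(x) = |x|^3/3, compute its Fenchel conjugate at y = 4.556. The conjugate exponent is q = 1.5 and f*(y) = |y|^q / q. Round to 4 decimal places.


The conjugate exponent q satisfies 1/p + 1/q = 1.
p = 3, so q = 3/(3 - 1) = 1.5
|y|^q = 4.556^1.5 = 9.7247
f*(4.556) = 9.7247 / 1.5 = 6.4831


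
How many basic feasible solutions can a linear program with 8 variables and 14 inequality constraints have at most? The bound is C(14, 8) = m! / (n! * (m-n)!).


Each vertex corresponds to some choice of n active constraints out of m, so the number of vertices is at most C(m, n) = m! / (n!(m-n)!).
m = 14, n = 8
Numerator: 14 * 13 * 12 * 11 * 10 * 9 * 8 * 7
Denominator: 8! = 40320
C(14, 8) = 3003


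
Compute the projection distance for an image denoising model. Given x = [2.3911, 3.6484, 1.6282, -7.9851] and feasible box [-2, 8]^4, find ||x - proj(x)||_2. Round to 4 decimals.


Project each component onto [-2, 8].
clip(2.3911) = 2.3911, clip(3.6484) = 3.6484, clip(1.6282) = 1.6282, clip(-7.9851) = -2.0
Projection = [2.3911, 3.6484, 1.6282, -2.0]
Squared diffs: [0.0, 0.0, 0.0, 35.8214]
Distance = sqrt(35.8214) = 5.9851


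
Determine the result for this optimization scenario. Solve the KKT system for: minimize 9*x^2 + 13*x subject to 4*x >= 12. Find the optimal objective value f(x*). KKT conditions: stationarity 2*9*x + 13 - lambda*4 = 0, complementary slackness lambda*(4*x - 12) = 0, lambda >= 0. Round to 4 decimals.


Step 1: Try lambda = 0 (constraint inactive).
x_unc = -13/(2*9) = -0.7222
Check: 4*-0.7222 = -2.8888 < 12 -- violated!
Step 2: Constraint must be active: 4*x = 12
x* = 12/4 = 3.0
lambda = (2*9*3.0 + 13)/4 = 16.75
Step 3: Compute optimal value.
f(x*) = 9*3.0^2 + 13*3.0 = 120.0


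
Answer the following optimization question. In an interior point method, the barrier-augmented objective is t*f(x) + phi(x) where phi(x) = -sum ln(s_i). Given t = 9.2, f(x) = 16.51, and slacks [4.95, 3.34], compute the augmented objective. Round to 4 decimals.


Step 1: Compute log-barrier.
ln values: [1.5994, 1.206]
phi = -(1.5994 + 1.206) = -2.8054
Step 2: Compute augmented objective.
t*f(x) = 9.2*16.51 = 151.892
Total = 151.892 - 2.8054 = 149.0866


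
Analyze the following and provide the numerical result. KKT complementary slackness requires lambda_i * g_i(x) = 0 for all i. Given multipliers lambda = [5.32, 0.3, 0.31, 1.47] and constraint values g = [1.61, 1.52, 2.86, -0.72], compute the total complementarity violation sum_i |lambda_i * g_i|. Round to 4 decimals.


KKT complementary slackness check:
lambda_1 * g_1 = 5.32 * 1.61 = 8.5652
lambda_2 * g_2 = 0.3 * 1.52 = 0.456
lambda_3 * g_3 = 0.31 * 2.86 = 0.8866
lambda_4 * g_4 = 1.47 * -0.72 = -1.0584
Total violation = 8.5652 + 0.456 + 0.8866 + 1.0584 = 10.9662


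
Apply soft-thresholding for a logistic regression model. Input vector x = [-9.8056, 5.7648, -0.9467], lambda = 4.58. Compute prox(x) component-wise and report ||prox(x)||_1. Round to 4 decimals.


Soft-thresholding with lambda = 4.58:
prox(-9.8056) = sign(-9.8056)*max(|-9.8056| - 4.58, 0) = -5.2256
prox(5.7648) = sign(5.7648)*max(|5.7648| - 4.58, 0) = 1.1848
prox(-0.9467) = sign(-0.9467)*max(|-0.9467| - 4.58, 0) = 0.0
prox(x) = [-5.2256, 1.1848, 0.0]
||prox(x)||_1 = 5.2256 + 1.1848 + 0.0 = 6.4104


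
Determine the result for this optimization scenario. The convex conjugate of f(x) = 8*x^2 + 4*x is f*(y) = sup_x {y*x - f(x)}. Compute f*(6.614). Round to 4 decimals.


f*(y) = sup_x {y*x - a*x^2 - b*x} = sup_x {(y-b)*x - a*x^2}
FOC: (y - b) - 2a*x = 0 => x* = (y - b)/(2a)
x* = (6.614 - 4)/(2*8) = 0.1634
f*(6.614) = (y-b)^2/(4a) = (6.614 - 4)^2/(4*8)
= 6.833/32 = 0.2135


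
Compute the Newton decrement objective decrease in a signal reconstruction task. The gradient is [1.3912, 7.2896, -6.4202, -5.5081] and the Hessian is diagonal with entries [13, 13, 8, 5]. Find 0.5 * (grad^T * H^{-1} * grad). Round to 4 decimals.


Step 1: H is diagonal, so H^(-1) * g = [0.107, 0.5607, -0.8025, -1.1016].
Step 2: g^T H^(-1) g = sum_i g_i^2 / H_ii
  = (1.3912)^2/13 + (7.2896)^2/13 + (-6.4202)^2/8 + (-5.5081)^2/5
  = 0.1489 + 4.0876 + 5.1524 + 6.0678 = 15.4566
Step 3: Objective decrease = 0.5 * g^T H^(-1) g = 7.7283


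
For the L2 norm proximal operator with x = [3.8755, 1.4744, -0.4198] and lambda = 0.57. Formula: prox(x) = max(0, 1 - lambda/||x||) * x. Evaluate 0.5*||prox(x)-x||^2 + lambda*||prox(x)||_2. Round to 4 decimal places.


Step 1: Compute ||x||.
||x|| = 4.1677
Step 2: Compute scaling factor.
scale = max(0, 1 - 0.57/4.1677) = 0.8632
Step 3: prox(x) = [3.3455, 1.2728, -0.3624]
||prox(x)|| = 3.5977
Step 4: Proximal objective.
0.5*||prox-x||^2 = 0.1625
lambda*||prox|| = 2.0507
Total = 2.2131


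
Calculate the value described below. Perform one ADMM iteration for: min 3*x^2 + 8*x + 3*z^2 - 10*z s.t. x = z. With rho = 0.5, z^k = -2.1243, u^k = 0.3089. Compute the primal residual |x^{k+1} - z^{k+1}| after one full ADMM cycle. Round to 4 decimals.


ADMM iteration with rho = 0.5, z^k = -2.1243, u^k = 0.3089
Step 1: x-update.
Minimize 3*x^2 + 8*x + (0.5/2)*(x + 2.1243 + 0.3089)^2
FOC: (2*3 + 0.5)*x = -8 + 0.5*(-2.1243 - 0.3089)
x^{k+1} = -1.4179
Step 2: z-update.
Minimize 3*z^2 - 10*z + (0.5/2)*(-1.4179 - z + 0.3089)^2
FOC: (2*3 + 0.5)*z = 10 + 0.5*(-1.4179 + 0.3089)
z^{k+1} = 1.4532
Step 3: u-update.
u^{k+1} = 0.3089 - 1.4179 - 1.4532 = -2.5622
Step 4: Primal residual = |-1.4179 - 1.4532| = 2.8711


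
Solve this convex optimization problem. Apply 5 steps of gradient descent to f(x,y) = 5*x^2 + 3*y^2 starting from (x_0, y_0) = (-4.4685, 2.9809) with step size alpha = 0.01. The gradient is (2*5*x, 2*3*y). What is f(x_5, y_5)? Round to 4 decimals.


Gradient descent on f(x,y) = 5*x^2 + 3*y^2.
Starting point: (-4.4685, 2.9809), alpha = 0.01
Step 1: grad_x = 2*5*-4.4685 = -44.685, grad_y = 2*3*2.9809 = 17.8854
  x_1 = -4.4685 - 0.01*-44.685 = -4.0217
  y_1 = 2.9809 - 0.01*17.8854 = 2.802
Step 2: grad_x = 2*5*-4.0217 = -40.2165, grad_y = 2*3*2.802 = 16.8123
  x_2 = -4.0217 - 0.01*-40.2165 = -3.6195
  y_2 = 2.802 - 0.01*16.8123 = 2.6339
Step 3: grad_x = 2*5*-3.6195 = -36.1949, grad_y = 2*3*2.6339 = 15.8035
  x_3 = -3.6195 - 0.01*-36.1949 = -3.2575
  y_3 = 2.6339 - 0.01*15.8035 = 2.4759
Step 4: grad_x = 2*5*-3.2575 = -32.5754, grad_y = 2*3*2.4759 = 14.8553
  x_4 = -3.2575 - 0.01*-32.5754 = -2.9318
  y_4 = 2.4759 - 0.01*14.8553 = 2.3273
Step 5: grad_x = 2*5*-2.9318 = -29.3178, grad_y = 2*3*2.3273 = 13.964
  x_5 = -2.9318 - 0.01*-29.3178 = -2.6386
  y_5 = 2.3273 - 0.01*13.964 = 2.1877
f(-2.6386, 2.1877) = 5*(-2.6386)^2 + 3*2.1877^2 = 49.1692


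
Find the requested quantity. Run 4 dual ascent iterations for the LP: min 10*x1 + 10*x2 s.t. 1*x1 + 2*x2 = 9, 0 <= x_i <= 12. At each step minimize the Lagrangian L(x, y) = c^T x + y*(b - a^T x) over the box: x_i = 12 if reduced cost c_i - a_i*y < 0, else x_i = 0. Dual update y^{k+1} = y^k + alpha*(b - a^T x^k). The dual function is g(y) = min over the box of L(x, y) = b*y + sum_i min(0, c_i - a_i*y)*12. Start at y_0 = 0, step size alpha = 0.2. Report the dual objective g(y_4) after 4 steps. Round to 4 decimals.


Dual ascent for LP: min 10*x1 + 10*x2, 1*x1 + 2*x2 = 9, 0 <= x_i <= 12
Step 1: y^k = 0.0, reduced costs: (10.0, 10.0)
  x^k = (0.0, 0.0), subgradient = b - a^T x = 9.0
  y^{k+1} = 0.0 + 0.2*9.0 = 1.8
Step 2: y^k = 1.8, reduced costs: (8.2, 6.4)
  x^k = (0.0, 0.0), subgradient = b - a^T x = 9.0
  y^{k+1} = 1.8 + 0.2*9.0 = 3.6
Step 3: y^k = 3.6, reduced costs: (6.4, 2.8)
  x^k = (0.0, 0.0), subgradient = b - a^T x = 9.0
  y^{k+1} = 3.6 + 0.2*9.0 = 5.4
Step 4: y^k = 5.4, reduced costs: (4.6, -0.8)
  x^k = (0.0, 12.0), subgradient = b - a^T x = -15.0
  y^{k+1} = 5.4 + 0.2*-15.0 = 2.4
Dual objective at y_4 = 2.4: reduced costs (7.6, 5.2), box minimizer x = (0.0, 0.0)
g(y_4) = b*y + (c1 - a1*y)*x1 + (c2 - a2*y)*x2 = 9*2.4 + 7.6*0.0 + 5.2*0.0 = 21.6 + 0.0 + 0.0 = 21.6
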